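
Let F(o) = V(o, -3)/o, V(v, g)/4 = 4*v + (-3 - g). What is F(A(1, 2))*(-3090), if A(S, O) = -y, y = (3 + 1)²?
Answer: -49440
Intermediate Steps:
V(v, g) = -12 - 4*g + 16*v (V(v, g) = 4*(4*v + (-3 - g)) = 4*(-3 - g + 4*v) = -12 - 4*g + 16*v)
y = 16 (y = 4² = 16)
A(S, O) = -16 (A(S, O) = -1*16 = -16)
F(o) = 16 (F(o) = (-12 - 4*(-3) + 16*o)/o = (-12 + 12 + 16*o)/o = (16*o)/o = 16)
F(A(1, 2))*(-3090) = 16*(-3090) = -49440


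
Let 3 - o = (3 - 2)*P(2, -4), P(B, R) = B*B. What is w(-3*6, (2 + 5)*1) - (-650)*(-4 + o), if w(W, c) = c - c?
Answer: -3250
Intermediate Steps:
P(B, R) = B²
w(W, c) = 0
o = -1 (o = 3 - (3 - 2)*2² = 3 - 4 = -1)
w(-3*6, (2 + 5)*1) - (-650)*(-4 + o) = 0 - (-650)*(-4 - 1) = 0 - (-650)*(-5) = 0 - 130*25 = 0 - 3250 = -3250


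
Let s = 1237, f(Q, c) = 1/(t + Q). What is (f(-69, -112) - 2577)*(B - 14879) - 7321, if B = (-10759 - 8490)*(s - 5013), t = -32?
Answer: -18914232517331/101 ≈ -1.8727e+11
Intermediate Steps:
f(Q, c) = 1/(-32 + Q)
B = 72684224 (B = (-10759 - 8490)*(1237 - 5013) = -19249*(-3776) = 72684224)
(f(-69, -112) - 2577)*(B - 14879) - 7321 = (1/(-32 - 69) - 2577)*(72684224 - 14879) - 7321 = (1/(-101) - 2577)*72669345 - 7321 = (-1/101 - 2577)*72669345 - 7321 = -260278/101*72669345 - 7321 = -18914231777910/101 - 7321 = -18914232517331/101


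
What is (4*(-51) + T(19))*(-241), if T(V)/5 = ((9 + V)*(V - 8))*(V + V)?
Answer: -14054156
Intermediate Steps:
T(V) = 10*V*(-8 + V)*(9 + V) (T(V) = 5*(((9 + V)*(V - 8))*(V + V)) = 5*(((9 + V)*(-8 + V))*(2*V)) = 5*(((-8 + V)*(9 + V))*(2*V)) = 5*(2*V*(-8 + V)*(9 + V)) = 10*V*(-8 + V)*(9 + V))
(4*(-51) + T(19))*(-241) = (4*(-51) + 10*19*(-72 + 19 + 19²))*(-241) = (-204 + 10*19*(-72 + 19 + 361))*(-241) = (-204 + 10*19*308)*(-241) = (-204 + 58520)*(-241) = 58316*(-241) = -14054156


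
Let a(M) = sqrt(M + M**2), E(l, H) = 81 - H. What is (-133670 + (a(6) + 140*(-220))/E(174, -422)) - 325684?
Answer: -231085862/503 + sqrt(42)/503 ≈ -4.5942e+5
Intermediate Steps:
(-133670 + (a(6) + 140*(-220))/E(174, -422)) - 325684 = (-133670 + (sqrt(6*(1 + 6)) + 140*(-220))/(81 - 1*(-422))) - 325684 = (-133670 + (sqrt(6*7) - 30800)/(81 + 422)) - 325684 = (-133670 + (sqrt(42) - 30800)/503) - 325684 = (-133670 + (-30800 + sqrt(42))*(1/503)) - 325684 = (-133670 + (-30800/503 + sqrt(42)/503)) - 325684 = (-67266810/503 + sqrt(42)/503) - 325684 = -231085862/503 + sqrt(42)/503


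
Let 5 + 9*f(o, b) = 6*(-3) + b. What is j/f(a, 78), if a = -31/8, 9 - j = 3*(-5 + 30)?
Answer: -54/5 ≈ -10.800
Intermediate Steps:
j = -66 (j = 9 - 3*(-5 + 30) = 9 - 3*25 = 9 - 1*75 = 9 - 75 = -66)
a = -31/8 (a = -31*1/8 = -31/8 ≈ -3.8750)
f(o, b) = -23/9 + b/9 (f(o, b) = -5/9 + (6*(-3) + b)/9 = -5/9 + (-18 + b)/9 = -5/9 + (-2 + b/9) = -23/9 + b/9)
j/f(a, 78) = -66/(-23/9 + (1/9)*78) = -66/(-23/9 + 26/3) = -66/55/9 = -66*9/55 = -54/5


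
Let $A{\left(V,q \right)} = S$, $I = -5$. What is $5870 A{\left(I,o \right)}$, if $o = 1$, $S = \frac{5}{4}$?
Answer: $\frac{14675}{2} \approx 7337.5$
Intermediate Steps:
$S = \frac{5}{4}$ ($S = 5 \cdot \frac{1}{4} = \frac{5}{4} \approx 1.25$)
$A{\left(V,q \right)} = \frac{5}{4}$
$5870 A{\left(I,o \right)} = 5870 \cdot \frac{5}{4} = \frac{14675}{2}$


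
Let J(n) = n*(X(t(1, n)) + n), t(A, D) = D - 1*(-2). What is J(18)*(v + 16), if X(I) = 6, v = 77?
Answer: 40176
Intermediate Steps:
t(A, D) = 2 + D (t(A, D) = D + 2 = 2 + D)
J(n) = n*(6 + n)
J(18)*(v + 16) = (18*(6 + 18))*(77 + 16) = (18*24)*93 = 432*93 = 40176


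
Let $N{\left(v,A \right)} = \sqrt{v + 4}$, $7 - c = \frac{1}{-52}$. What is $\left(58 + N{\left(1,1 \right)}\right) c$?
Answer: $\frac{10585}{26} + \frac{365 \sqrt{5}}{52} \approx 422.81$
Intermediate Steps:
$c = \frac{365}{52}$ ($c = 7 - \frac{1}{-52} = 7 - - \frac{1}{52} = 7 + \frac{1}{52} = \frac{365}{52} \approx 7.0192$)
$N{\left(v,A \right)} = \sqrt{4 + v}$
$\left(58 + N{\left(1,1 \right)}\right) c = \left(58 + \sqrt{4 + 1}\right) \frac{365}{52} = \left(58 + \sqrt{5}\right) \frac{365}{52} = \frac{10585}{26} + \frac{365 \sqrt{5}}{52}$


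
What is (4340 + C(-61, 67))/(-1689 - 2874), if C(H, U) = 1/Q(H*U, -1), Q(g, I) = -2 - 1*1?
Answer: -13019/13689 ≈ -0.95106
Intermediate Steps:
Q(g, I) = -3 (Q(g, I) = -2 - 1 = -3)
C(H, U) = -1/3 (C(H, U) = 1/(-3) = -1/3)
(4340 + C(-61, 67))/(-1689 - 2874) = (4340 - 1/3)/(-1689 - 2874) = (13019/3)/(-4563) = (13019/3)*(-1/4563) = -13019/13689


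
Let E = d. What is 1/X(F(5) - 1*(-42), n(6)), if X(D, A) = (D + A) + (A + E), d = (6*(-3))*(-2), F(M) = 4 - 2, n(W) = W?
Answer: 1/92 ≈ 0.010870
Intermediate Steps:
F(M) = 2
d = 36 (d = -18*(-2) = 36)
E = 36
X(D, A) = 36 + D + 2*A (X(D, A) = (D + A) + (A + 36) = (A + D) + (36 + A) = 36 + D + 2*A)
1/X(F(5) - 1*(-42), n(6)) = 1/(36 + (2 - 1*(-42)) + 2*6) = 1/(36 + (2 + 42) + 12) = 1/(36 + 44 + 12) = 1/92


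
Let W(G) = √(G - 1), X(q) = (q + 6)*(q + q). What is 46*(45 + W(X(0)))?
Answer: 2070 + 46*I ≈ 2070.0 + 46.0*I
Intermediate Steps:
X(q) = 2*q*(6 + q) (X(q) = (6 + q)*(2*q) = 2*q*(6 + q))
W(G) = √(-1 + G)
46*(45 + W(X(0))) = 46*(45 + √(-1 + 2*0*(6 + 0))) = 46*(45 + √(-1 + 2*0*6)) = 46*(45 + √(-1 + 0)) = 46*(45 + √(-1)) = 46*(45 + I) = 2070 + 46*I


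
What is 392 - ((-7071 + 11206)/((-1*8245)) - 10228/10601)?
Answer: 6878204207/17481049 ≈ 393.47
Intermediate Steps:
392 - ((-7071 + 11206)/((-1*8245)) - 10228/10601) = 392 - (4135/(-8245) - 10228*1/10601) = 392 - (4135*(-1/8245) - 10228/10601) = 392 - (-827/1649 - 10228/10601) = 392 - 1*(-25632999/17481049) = 392 + 25632999/17481049 = 6878204207/17481049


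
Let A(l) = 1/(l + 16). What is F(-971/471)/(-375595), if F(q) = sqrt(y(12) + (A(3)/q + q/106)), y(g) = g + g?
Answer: -sqrt(20323372125233503074)/345954835690530 ≈ -1.3031e-5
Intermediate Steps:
A(l) = 1/(16 + l)
y(g) = 2*g
F(q) = sqrt(24 + 1/(19*q) + q/106) (F(q) = sqrt(2*12 + (1/((16 + 3)*q) + q/106)) = sqrt(24 + (1/(19*q) + q*(1/106))) = sqrt(24 + (1/(19*q) + q/106)) = sqrt(24 + 1/(19*q) + q/106))
F(-971/471)/(-375595) = (sqrt(97348704 + 38266*(-971/471) + 213484/((-971/471)))/2014)/(-375595) = (sqrt(97348704 + 38266*(-971*1/471) + 213484/((-971*1/471)))/2014)*(-1/375595) = (sqrt(97348704 + 38266*(-971/471) + 213484/(-971/471))/2014)*(-1/375595) = (sqrt(97348704 - 37156286/471 + 213484*(-471/971))/2014)*(-1/375595) = (sqrt(97348704 - 37156286/471 - 100550964/971)/2014)*(-1/375595) = (sqrt(44438115378314/457341)/2014)*(-1/375595) = ((sqrt(20323372125233503074)/457341)/2014)*(-1/375595) = (sqrt(20323372125233503074)/921084774)*(-1/375595) = -sqrt(20323372125233503074)/345954835690530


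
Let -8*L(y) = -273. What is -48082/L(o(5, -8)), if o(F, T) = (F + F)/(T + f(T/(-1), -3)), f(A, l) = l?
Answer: -384656/273 ≈ -1409.0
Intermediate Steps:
o(F, T) = 2*F/(-3 + T) (o(F, T) = (F + F)/(T - 3) = (2*F)/(-3 + T) = 2*F/(-3 + T))
L(y) = 273/8 (L(y) = -⅛*(-273) = 273/8)
-48082/L(o(5, -8)) = -48082/273/8 = -48082*8/273 = -384656/273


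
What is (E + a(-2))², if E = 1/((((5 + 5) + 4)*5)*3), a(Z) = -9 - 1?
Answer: 4405801/44100 ≈ 99.905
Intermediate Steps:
a(Z) = -10
E = 1/210 (E = 1/(((10 + 4)*5)*3) = 1/((14*5)*3) = 1/(70*3) = 1/210 ≈ 0.0047619)
(E + a(-2))² = (1/210 - 10)² = (-2099/210)² = 4405801/44100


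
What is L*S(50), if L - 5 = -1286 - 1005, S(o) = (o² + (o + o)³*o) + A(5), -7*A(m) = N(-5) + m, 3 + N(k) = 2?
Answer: -800139995856/7 ≈ -1.1431e+11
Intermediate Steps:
N(k) = -1 (N(k) = -3 + 2 = -1)
A(m) = ⅐ - m/7 (A(m) = -(-1 + m)/7 = ⅐ - m/7)
S(o) = -4/7 + o² + 8*o⁴ (S(o) = (o² + (o + o)³*o) + (⅐ - ⅐*5) = (o² + (2*o)³*o) + (⅐ - 5/7) = (o² + (8*o³)*o) - 4/7 = (o² + 8*o⁴) - 4/7 = -4/7 + o² + 8*o⁴)
L = -2286 (L = 5 + (-1286 - 1005) = 5 - 2291 = -2286)
L*S(50) = -2286*(-4/7 + 50² + 8*50⁴) = -2286*(-4/7 + 2500 + 8*6250000) = -2286*(-4/7 + 2500 + 50000000) = -2286*350017496/7 = -800139995856/7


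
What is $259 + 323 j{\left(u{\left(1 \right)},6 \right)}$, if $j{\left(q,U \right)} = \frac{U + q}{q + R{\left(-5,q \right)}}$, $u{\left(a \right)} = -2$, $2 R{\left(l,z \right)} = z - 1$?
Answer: $- \frac{771}{7} \approx -110.14$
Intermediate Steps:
$R{\left(l,z \right)} = - \frac{1}{2} + \frac{z}{2}$ ($R{\left(l,z \right)} = \frac{z - 1}{2} = \frac{-1 + z}{2} = - \frac{1}{2} + \frac{z}{2}$)
$j{\left(q,U \right)} = \frac{U + q}{- \frac{1}{2} + \frac{3 q}{2}}$ ($j{\left(q,U \right)} = \frac{U + q}{q + \left(- \frac{1}{2} + \frac{q}{2}\right)} = \frac{U + q}{- \frac{1}{2} + \frac{3 q}{2}}$)
$259 + 323 j{\left(u{\left(1 \right)},6 \right)} = 259 + 323 \frac{2 \left(6 - 2\right)}{-1 + 3 \left(-2\right)} = 259 + 323 \cdot 2 \frac{1}{-1 - 6} \cdot 4 = 259 + 323 \cdot 2 \frac{1}{-7} \cdot 4 = 259 + 323 \cdot 2 \left(- \frac{1}{7}\right) 4 = 259 + 323 \left(- \frac{8}{7}\right) = 259 - \frac{2584}{7} = - \frac{771}{7}$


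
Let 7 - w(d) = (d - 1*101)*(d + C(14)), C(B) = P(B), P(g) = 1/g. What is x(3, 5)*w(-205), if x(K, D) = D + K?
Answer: -3511264/7 ≈ -5.0161e+5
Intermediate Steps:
C(B) = 1/B
w(d) = 7 - (-101 + d)*(1/14 + d) (w(d) = 7 - (d - 1*101)*(d + 1/14) = 7 - (d - 101)*(d + 1/14) = 7 - (-101 + d)*(1/14 + d))
x(3, 5)*w(-205) = (5 + 3)*(199/14 - 1*(-205)² + (1413/14)*(-205)) = 8*(199/14 - 1*42025 - 289665/14) = 8*(199/14 - 42025 - 289665/14) = 8*(-438908/7) = -3511264/7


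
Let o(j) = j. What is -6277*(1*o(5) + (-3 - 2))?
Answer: 0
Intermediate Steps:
-6277*(1*o(5) + (-3 - 2)) = -6277*(1*5 + (-3 - 2)) = -6277*(5 - 5) = -6277*0 = 0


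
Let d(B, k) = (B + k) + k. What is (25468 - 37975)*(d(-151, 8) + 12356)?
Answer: -152848047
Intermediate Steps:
d(B, k) = B + 2*k
(25468 - 37975)*(d(-151, 8) + 12356) = (25468 - 37975)*((-151 + 2*8) + 12356) = -12507*((-151 + 16) + 12356) = -12507*(-135 + 12356) = -12507*12221 = -152848047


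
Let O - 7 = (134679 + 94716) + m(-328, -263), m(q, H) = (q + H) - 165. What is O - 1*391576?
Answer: -162930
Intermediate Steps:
m(q, H) = -165 + H + q (m(q, H) = (H + q) - 165 = -165 + H + q)
O = 228646 (O = 7 + ((134679 + 94716) + (-165 - 263 - 328)) = 7 + (229395 - 756) = 7 + 228639 = 228646)
O - 1*391576 = 228646 - 1*391576 = 228646 - 391576 = -162930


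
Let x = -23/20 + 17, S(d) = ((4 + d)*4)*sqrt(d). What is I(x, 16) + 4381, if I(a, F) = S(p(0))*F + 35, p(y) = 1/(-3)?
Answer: 4416 + 704*I*sqrt(3)/9 ≈ 4416.0 + 135.48*I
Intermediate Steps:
p(y) = -1/3
S(d) = sqrt(d)*(16 + 4*d) (S(d) = (16 + 4*d)*sqrt(d) = sqrt(d)*(16 + 4*d))
x = 317/20 (x = -23*1/20 + 17 = -23/20 + 17 = 317/20 ≈ 15.850)
I(a, F) = 35 + 44*I*F*sqrt(3)/9 (I(a, F) = (4*sqrt(-1/3)*(4 - 1/3))*F + 35 = (4*(I*sqrt(3)/3)*(11/3))*F + 35 = (44*I*sqrt(3)/9)*F + 35 = 44*I*F*sqrt(3)/9 + 35 = 35 + 44*I*F*sqrt(3)/9)
I(x, 16) + 4381 = (35 + (44/9)*I*16*sqrt(3)) + 4381 = (35 + 704*I*sqrt(3)/9) + 4381 = 4416 + 704*I*sqrt(3)/9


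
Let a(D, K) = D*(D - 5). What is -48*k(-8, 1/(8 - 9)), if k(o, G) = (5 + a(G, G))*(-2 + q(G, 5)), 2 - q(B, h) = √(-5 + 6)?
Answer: 528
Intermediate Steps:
a(D, K) = D*(-5 + D)
q(B, h) = 1 (q(B, h) = 2 - √(-5 + 6) = 2 - √1 = 2 - 1*1 = 2 - 1 = 1)
k(o, G) = -5 - G*(-5 + G) (k(o, G) = (5 + G*(-5 + G))*(-2 + 1) = (5 + G*(-5 + G))*(-1) = -5 - G*(-5 + G))
-48*k(-8, 1/(8 - 9)) = -48*(-5 - (-5 + 1/(8 - 9))/(8 - 9)) = -48*(-5 - 1*(-5 + 1/(-1))/(-1)) = -48*(-5 - 1*(-1)*(-5 - 1)) = -48*(-5 - 1*(-1)*(-6)) = -48*(-5 - 6) = -48*(-11) = 528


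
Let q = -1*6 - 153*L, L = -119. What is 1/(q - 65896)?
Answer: -1/47695 ≈ -2.0967e-5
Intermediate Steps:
q = 18201 (q = -1*6 - 153*(-119) = -6 + 18207 = 18201)
1/(q - 65896) = 1/(18201 - 65896) = 1/(-47695) = -1/47695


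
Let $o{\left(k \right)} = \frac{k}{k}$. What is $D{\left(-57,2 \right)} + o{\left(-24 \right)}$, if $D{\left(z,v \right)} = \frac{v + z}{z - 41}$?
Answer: $\frac{153}{98} \approx 1.5612$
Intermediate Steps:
$D{\left(z,v \right)} = \frac{v + z}{-41 + z}$
$o{\left(k \right)} = 1$
$D{\left(-57,2 \right)} + o{\left(-24 \right)} = \frac{2 - 57}{-41 - 57} + 1 = \frac{1}{-98} \left(-55\right) + 1 = \left(- \frac{1}{98}\right) \left(-55\right) + 1 = \frac{55}{98} + 1 = \frac{153}{98}$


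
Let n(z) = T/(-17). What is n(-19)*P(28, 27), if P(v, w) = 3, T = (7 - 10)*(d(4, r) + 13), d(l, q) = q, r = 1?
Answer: 126/17 ≈ 7.4118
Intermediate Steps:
T = -42 (T = (7 - 10)*(1 + 13) = -3*14 = -42)
n(z) = 42/17 (n(z) = -42/(-17) = -42*(-1/17) = 42/17)
n(-19)*P(28, 27) = (42/17)*3 = 126/17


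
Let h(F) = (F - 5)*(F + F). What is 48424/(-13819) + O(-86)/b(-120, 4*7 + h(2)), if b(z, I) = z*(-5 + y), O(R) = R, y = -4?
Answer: -26743177/7462260 ≈ -3.5838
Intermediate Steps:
h(F) = 2*F*(-5 + F) (h(F) = (-5 + F)*(2*F) = 2*F*(-5 + F))
b(z, I) = -9*z (b(z, I) = z*(-5 - 4) = z*(-9) = -9*z)
48424/(-13819) + O(-86)/b(-120, 4*7 + h(2)) = 48424/(-13819) - 86/((-9*(-120))) = 48424*(-1/13819) - 86/1080 = -48424/13819 - 86*1/1080 = -48424/13819 - 43/540 = -26743177/7462260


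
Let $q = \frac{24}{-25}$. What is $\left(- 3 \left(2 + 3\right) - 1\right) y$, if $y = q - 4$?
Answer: $\frac{1984}{25} \approx 79.36$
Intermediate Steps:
$q = - \frac{24}{25}$ ($q = 24 \left(- \frac{1}{25}\right) = - \frac{24}{25} \approx -0.96$)
$y = - \frac{124}{25}$ ($y = - \frac{24}{25} - 4 = - \frac{124}{25} \approx -4.96$)
$\left(- 3 \left(2 + 3\right) - 1\right) y = \left(- 3 \left(2 + 3\right) - 1\right) \left(- \frac{124}{25}\right) = \left(\left(-3\right) 5 - 1\right) \left(- \frac{124}{25}\right) = \left(-15 - 1\right) \left(- \frac{124}{25}\right) = \left(-16\right) \left(- \frac{124}{25}\right) = \frac{1984}{25}$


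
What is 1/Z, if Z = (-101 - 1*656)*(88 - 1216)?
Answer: 1/853896 ≈ 1.1711e-6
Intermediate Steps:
Z = 853896 (Z = (-101 - 656)*(-1128) = -757*(-1128) = 853896)
1/Z = 1/853896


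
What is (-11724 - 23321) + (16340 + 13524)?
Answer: -5181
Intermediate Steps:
(-11724 - 23321) + (16340 + 13524) = -35045 + 29864 = -5181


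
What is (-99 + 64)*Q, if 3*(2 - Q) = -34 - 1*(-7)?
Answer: -385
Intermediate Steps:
Q = 11 (Q = 2 - (-34 - 1*(-7))/3 = 2 - (-34 + 7)/3 = 2 - 1/3*(-27) = 2 + 9 = 11)
(-99 + 64)*Q = (-99 + 64)*11 = -35*11 = -385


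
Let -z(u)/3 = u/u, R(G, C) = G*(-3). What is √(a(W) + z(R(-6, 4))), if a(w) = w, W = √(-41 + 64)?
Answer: √(-3 + √23) ≈ 1.3401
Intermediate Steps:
R(G, C) = -3*G
z(u) = -3 (z(u) = -3*u/u = -3*1 = -3)
W = √23 ≈ 4.7958
√(a(W) + z(R(-6, 4))) = √(√23 - 3) = √(-3 + √23)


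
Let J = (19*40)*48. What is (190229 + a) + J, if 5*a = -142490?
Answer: 198211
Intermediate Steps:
J = 36480 (J = 760*48 = 36480)
a = -28498 (a = (1/5)*(-142490) = -28498)
(190229 + a) + J = (190229 - 28498) + 36480 = 161731 + 36480 = 198211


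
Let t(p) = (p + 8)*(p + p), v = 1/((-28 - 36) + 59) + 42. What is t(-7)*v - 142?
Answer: -3636/5 ≈ -727.20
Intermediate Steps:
v = 209/5 (v = 1/(-64 + 59) + 42 = 1/(-5) + 42 = -⅕ + 42 = 209/5 ≈ 41.800)
t(p) = 2*p*(8 + p) (t(p) = (8 + p)*(2*p) = 2*p*(8 + p))
t(-7)*v - 142 = (2*(-7)*(8 - 7))*(209/5) - 142 = (2*(-7)*1)*(209/5) - 142 = -14*209/5 - 142 = -2926/5 - 142 = -3636/5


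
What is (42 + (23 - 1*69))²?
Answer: 16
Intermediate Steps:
(42 + (23 - 1*69))² = (42 + (23 - 69))² = (42 - 46)² = (-4)² = 16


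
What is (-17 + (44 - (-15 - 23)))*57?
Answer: 3705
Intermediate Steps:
(-17 + (44 - (-15 - 23)))*57 = (-17 + (44 - 1*(-38)))*57 = (-17 + (44 + 38))*57 = (-17 + 82)*57 = 65*57 = 3705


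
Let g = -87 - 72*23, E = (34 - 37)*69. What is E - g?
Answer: 1536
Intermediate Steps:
E = -207 (E = -3*69 = -207)
g = -1743 (g = -87 - 1656 = -1743)
E - g = -207 - 1*(-1743) = -207 + 1743 = 1536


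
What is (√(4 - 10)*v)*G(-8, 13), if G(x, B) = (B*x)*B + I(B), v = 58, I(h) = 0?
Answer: -78416*I*√6 ≈ -1.9208e+5*I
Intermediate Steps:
G(x, B) = x*B² (G(x, B) = (B*x)*B + 0 = x*B² + 0 = x*B²)
(√(4 - 10)*v)*G(-8, 13) = (√(4 - 10)*58)*(-8*13²) = (√(-6)*58)*(-8*169) = ((I*√6)*58)*(-1352) = (58*I*√6)*(-1352) = -78416*I*√6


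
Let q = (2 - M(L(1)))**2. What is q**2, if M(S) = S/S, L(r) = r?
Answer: 1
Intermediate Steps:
M(S) = 1
q = 1 (q = (2 - 1*1)**2 = (2 - 1)**2 = 1**2 = 1)
q**2 = 1**2 = 1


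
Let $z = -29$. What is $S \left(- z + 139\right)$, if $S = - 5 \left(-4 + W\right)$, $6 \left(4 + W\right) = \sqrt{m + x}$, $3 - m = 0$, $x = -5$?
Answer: $6720 - 140 i \sqrt{2} \approx 6720.0 - 197.99 i$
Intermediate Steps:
$m = 3$ ($m = 3 - 0 = 3 + 0 = 3$)
$W = -4 + \frac{i \sqrt{2}}{6}$ ($W = -4 + \frac{\sqrt{3 - 5}}{6} = -4 + \frac{\sqrt{-2}}{6} = -4 + \frac{i \sqrt{2}}{6} \approx -4.0 + 0.2357 i$)
$S = 40 - \frac{5 i \sqrt{2}}{6}$ ($S = - 5 \left(-4 - \left(4 - \frac{i \sqrt{2}}{6}\right)\right) = - 5 \left(-8 + \frac{i \sqrt{2}}{6}\right) = 40 - \frac{5 i \sqrt{2}}{6} \approx 40.0 - 1.1785 i$)
$S \left(- z + 139\right) = \left(40 - \frac{5 i \sqrt{2}}{6}\right) \left(\left(-1\right) \left(-29\right) + 139\right) = \left(40 - \frac{5 i \sqrt{2}}{6}\right) \left(29 + 139\right) = \left(40 - \frac{5 i \sqrt{2}}{6}\right) 168 = 6720 - 140 i \sqrt{2}$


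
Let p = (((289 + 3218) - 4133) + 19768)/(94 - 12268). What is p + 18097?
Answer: 110146868/6087 ≈ 18095.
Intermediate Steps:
p = -9571/6087 (p = ((3507 - 4133) + 19768)/(-12174) = (-626 + 19768)*(-1/12174) = 19142*(-1/12174) = -9571/6087 ≈ -1.5724)
p + 18097 = -9571/6087 + 18097 = 110146868/6087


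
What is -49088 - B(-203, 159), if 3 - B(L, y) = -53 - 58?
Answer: -49202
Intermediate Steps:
B(L, y) = 114 (B(L, y) = 3 - (-53 - 58) = 3 - 1*(-111) = 3 + 111 = 114)
-49088 - B(-203, 159) = -49088 - 1*114 = -49088 - 114 = -49202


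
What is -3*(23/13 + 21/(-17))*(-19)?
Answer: 6726/221 ≈ 30.434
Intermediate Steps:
-3*(23/13 + 21/(-17))*(-19) = -3*(23*(1/13) + 21*(-1/17))*(-19) = -3*(23/13 - 21/17)*(-19) = -3*118/221*(-19) = -354/221*(-19) = 6726/221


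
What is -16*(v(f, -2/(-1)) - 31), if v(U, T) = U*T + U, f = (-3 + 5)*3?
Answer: 208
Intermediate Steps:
f = 6 (f = 2*3 = 6)
v(U, T) = U + T*U (v(U, T) = T*U + U = U + T*U)
-16*(v(f, -2/(-1)) - 31) = -16*(6*(1 - 2/(-1)) - 31) = -16*(6*(1 - 2*(-1)) - 31) = -16*(6*(1 + 2) - 31) = -16*(6*3 - 31) = -16*(18 - 31) = -16*(-13) = 208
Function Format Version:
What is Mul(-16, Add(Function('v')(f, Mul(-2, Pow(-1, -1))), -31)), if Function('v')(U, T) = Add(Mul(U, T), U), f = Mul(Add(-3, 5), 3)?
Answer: 208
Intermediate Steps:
f = 6 (f = Mul(2, 3) = 6)
Function('v')(U, T) = Add(U, Mul(T, U)) (Function('v')(U, T) = Add(Mul(T, U), U) = Add(U, Mul(T, U)))
Mul(-16, Add(Function('v')(f, Mul(-2, Pow(-1, -1))), -31)) = Mul(-16, Add(Mul(6, Add(1, Mul(-2, Pow(-1, -1)))), -31)) = Mul(-16, Add(Mul(6, Add(1, Mul(-2, -1))), -31)) = Mul(-16, Add(Mul(6, Add(1, 2)), -31)) = Mul(-16, Add(Mul(6, 3), -31)) = Mul(-16, Add(18, -31)) = Mul(-16, -13) = 208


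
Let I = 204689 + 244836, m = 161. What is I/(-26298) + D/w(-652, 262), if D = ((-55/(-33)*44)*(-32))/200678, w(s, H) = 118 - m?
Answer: -1939479369605/113464745946 ≈ -17.093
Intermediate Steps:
w(s, H) = -43 (w(s, H) = 118 - 1*161 = 118 - 161 = -43)
D = -3520/301017 (D = ((-55*(-1/33)*44)*(-32))*(1/200678) = (((5/3)*44)*(-32))*(1/200678) = ((220/3)*(-32))*(1/200678) = -7040/3*1/200678 = -3520/301017 ≈ -0.011694)
I = 449525
I/(-26298) + D/w(-652, 262) = 449525/(-26298) - 3520/301017/(-43) = 449525*(-1/26298) - 3520/301017*(-1/43) = -449525/26298 + 3520/12943731 = -1939479369605/113464745946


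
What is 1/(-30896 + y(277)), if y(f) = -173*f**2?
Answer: -1/13305013 ≈ -7.5160e-8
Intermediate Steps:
1/(-30896 + y(277)) = 1/(-30896 - 173*277**2) = 1/(-30896 - 173*76729) = 1/(-30896 - 13274117) = 1/(-13305013) = -1/13305013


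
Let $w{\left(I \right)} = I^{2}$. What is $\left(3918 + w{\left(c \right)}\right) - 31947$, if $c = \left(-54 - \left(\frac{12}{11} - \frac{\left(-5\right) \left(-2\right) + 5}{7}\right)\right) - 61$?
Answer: $- \frac{89200865}{5929} \approx -15045.0$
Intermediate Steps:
$c = - \frac{8774}{77}$ ($c = \left(-54 - \left(\frac{12}{11} - \left(10 + 5\right) \frac{1}{7}\right)\right) - 61 = \left(-54 + \left(- \frac{12}{11} + 15 \cdot \frac{1}{7}\right)\right) - 61 = \left(-54 + \left(- \frac{12}{11} + \frac{15}{7}\right)\right) - 61 = \left(-54 + \frac{81}{77}\right) - 61 = - \frac{4077}{77} - 61 = - \frac{8774}{77} \approx -113.95$)
$\left(3918 + w{\left(c \right)}\right) - 31947 = \left(3918 + \left(- \frac{8774}{77}\right)^{2}\right) - 31947 = \left(3918 + \frac{76983076}{5929}\right) - 31947 = \frac{100212898}{5929} - 31947 = - \frac{89200865}{5929}$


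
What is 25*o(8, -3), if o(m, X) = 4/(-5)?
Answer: -20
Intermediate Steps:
o(m, X) = -⅘ (o(m, X) = 4*(-⅕) = -⅘)
25*o(8, -3) = 25*(-⅘) = -20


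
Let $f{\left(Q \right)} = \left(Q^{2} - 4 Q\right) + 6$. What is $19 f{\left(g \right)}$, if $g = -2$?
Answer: $342$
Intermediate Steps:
$f{\left(Q \right)} = 6 + Q^{2} - 4 Q$
$19 f{\left(g \right)} = 19 \left(6 + \left(-2\right)^{2} - -8\right) = 19 \left(6 + 4 + 8\right) = 19 \cdot 18 = 342$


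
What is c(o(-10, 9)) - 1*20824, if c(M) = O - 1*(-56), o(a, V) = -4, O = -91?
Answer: -20859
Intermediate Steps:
c(M) = -35 (c(M) = -91 - 1*(-56) = -91 + 56 = -35)
c(o(-10, 9)) - 1*20824 = -35 - 1*20824 = -35 - 20824 = -20859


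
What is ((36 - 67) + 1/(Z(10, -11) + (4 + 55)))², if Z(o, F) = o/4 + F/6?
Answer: 30758116/32041 ≈ 959.96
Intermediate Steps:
Z(o, F) = o/4 + F/6 (Z(o, F) = o*(¼) + F*(⅙) = o/4 + F/6)
((36 - 67) + 1/(Z(10, -11) + (4 + 55)))² = ((36 - 67) + 1/(((¼)*10 + (⅙)*(-11)) + (4 + 55)))² = (-31 + 1/((5/2 - 11/6) + 59))² = (-31 + 1/(⅔ + 59))² = (-31 + 1/(179/3))² = (-31 + 3/179)² = (-5546/179)² = 30758116/32041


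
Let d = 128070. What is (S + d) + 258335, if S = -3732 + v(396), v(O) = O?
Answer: 383069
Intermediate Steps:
S = -3336 (S = -3732 + 396 = -3336)
(S + d) + 258335 = (-3336 + 128070) + 258335 = 124734 + 258335 = 383069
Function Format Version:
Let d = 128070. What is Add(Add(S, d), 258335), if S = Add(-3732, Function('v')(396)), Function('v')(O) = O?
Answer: 383069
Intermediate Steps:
S = -3336 (S = Add(-3732, 396) = -3336)
Add(Add(S, d), 258335) = Add(Add(-3336, 128070), 258335) = Add(124734, 258335) = 383069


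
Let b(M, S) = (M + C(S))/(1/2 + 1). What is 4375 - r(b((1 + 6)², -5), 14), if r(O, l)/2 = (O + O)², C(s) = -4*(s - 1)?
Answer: -131153/9 ≈ -14573.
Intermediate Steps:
C(s) = 4 - 4*s (C(s) = -4*(-1 + s) = 4 - 4*s)
b(M, S) = 8/3 - 8*S/3 + 2*M/3 (b(M, S) = (M + (4 - 4*S))/(1/2 + 1) = (4 + M - 4*S)/(½ + 1) = (4 + M - 4*S)/(3/2) = (4 + M - 4*S)*(⅔) = 8/3 - 8*S/3 + 2*M/3)
r(O, l) = 8*O² (r(O, l) = 2*(O + O)² = 2*(2*O)² = 2*(4*O²) = 8*O²)
4375 - r(b((1 + 6)², -5), 14) = 4375 - 8*(8/3 - 8/3*(-5) + 2*(1 + 6)²/3)² = 4375 - 8*(8/3 + 40/3 + (⅔)*7²)² = 4375 - 8*(8/3 + 40/3 + (⅔)*49)² = 4375 - 8*(8/3 + 40/3 + 98/3)² = 4375 - 8*(146/3)² = 4375 - 8*21316/9 = 4375 - 1*170528/9 = 4375 - 170528/9 = -131153/9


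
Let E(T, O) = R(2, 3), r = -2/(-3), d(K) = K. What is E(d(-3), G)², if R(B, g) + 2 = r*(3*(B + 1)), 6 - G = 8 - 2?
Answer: 16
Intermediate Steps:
r = ⅔ (r = -2*(-⅓) = ⅔ ≈ 0.66667)
G = 0 (G = 6 - (8 - 2) = 6 - 1*6 = 6 - 6 = 0)
R(B, g) = 2*B (R(B, g) = -2 + 2*(3*(B + 1))/3 = -2 + 2*(3*(1 + B))/3 = -2 + 2*(3 + 3*B)/3 = -2 + (2 + 2*B) = 2*B)
E(T, O) = 4 (E(T, O) = 2*2 = 4)
E(d(-3), G)² = 4² = 16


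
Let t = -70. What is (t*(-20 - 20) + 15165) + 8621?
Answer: 26586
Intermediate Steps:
(t*(-20 - 20) + 15165) + 8621 = (-70*(-20 - 20) + 15165) + 8621 = (-70*(-40) + 15165) + 8621 = (2800 + 15165) + 8621 = 17965 + 8621 = 26586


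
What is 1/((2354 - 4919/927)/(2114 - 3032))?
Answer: -850986/2177239 ≈ -0.39086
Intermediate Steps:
1/((2354 - 4919/927)/(2114 - 3032)) = 1/((2354 - 4919*1/927)/(-918)) = 1/((2354 - 4919/927)*(-1/918)) = 1/((2177239/927)*(-1/918)) = 1/(-2177239/850986) = -850986/2177239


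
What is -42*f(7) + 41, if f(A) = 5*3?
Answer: -589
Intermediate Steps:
f(A) = 15
-42*f(7) + 41 = -42*15 + 41 = -630 + 41 = -589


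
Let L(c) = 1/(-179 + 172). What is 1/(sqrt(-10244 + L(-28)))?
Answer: -I*sqrt(501963)/71709 ≈ -0.0098801*I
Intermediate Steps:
L(c) = -1/7 (L(c) = 1/(-7) = -1/7)
1/(sqrt(-10244 + L(-28))) = 1/(sqrt(-10244 - 1/7)) = 1/(sqrt(-71709/7)) = 1/(I*sqrt(501963)/7) = -I*sqrt(501963)/71709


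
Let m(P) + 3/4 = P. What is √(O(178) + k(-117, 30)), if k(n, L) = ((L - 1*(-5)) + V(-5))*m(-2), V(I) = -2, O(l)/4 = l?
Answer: √2485/2 ≈ 24.925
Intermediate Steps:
O(l) = 4*l
m(P) = -¾ + P
k(n, L) = -33/4 - 11*L/4 (k(n, L) = ((L - 1*(-5)) - 2)*(-¾ - 2) = ((L + 5) - 2)*(-11/4) = ((5 + L) - 2)*(-11/4) = (3 + L)*(-11/4) = -33/4 - 11*L/4)
√(O(178) + k(-117, 30)) = √(4*178 + (-33/4 - 11/4*30)) = √(712 + (-33/4 - 165/2)) = √(712 - 363/4) = √(2485/4) = √2485/2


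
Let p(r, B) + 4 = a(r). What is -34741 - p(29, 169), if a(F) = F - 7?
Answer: -34759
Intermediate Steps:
a(F) = -7 + F
p(r, B) = -11 + r (p(r, B) = -4 + (-7 + r) = -11 + r)
-34741 - p(29, 169) = -34741 - (-11 + 29) = -34741 - 1*18 = -34741 - 18 = -34759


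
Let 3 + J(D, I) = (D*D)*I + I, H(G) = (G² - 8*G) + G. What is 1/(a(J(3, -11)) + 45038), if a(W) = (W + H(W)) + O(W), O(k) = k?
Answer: 1/58372 ≈ 1.7132e-5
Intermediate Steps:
H(G) = G² - 7*G
J(D, I) = -3 + I + I*D² (J(D, I) = -3 + ((D*D)*I + I) = -3 + (D²*I + I) = -3 + (I*D² + I) = -3 + (I + I*D²) = -3 + I + I*D²)
a(W) = 2*W + W*(-7 + W) (a(W) = (W + W*(-7 + W)) + W = 2*W + W*(-7 + W))
1/(a(J(3, -11)) + 45038) = 1/((-3 - 11 - 11*3²)*(-5 + (-3 - 11 - 11*3²)) + 45038) = 1/((-3 - 11 - 11*9)*(-5 + (-3 - 11 - 11*9)) + 45038) = 1/((-3 - 11 - 99)*(-5 + (-3 - 11 - 99)) + 45038) = 1/(-113*(-5 - 113) + 45038) = 1/(-113*(-118) + 45038) = 1/(13334 + 45038) = 1/58372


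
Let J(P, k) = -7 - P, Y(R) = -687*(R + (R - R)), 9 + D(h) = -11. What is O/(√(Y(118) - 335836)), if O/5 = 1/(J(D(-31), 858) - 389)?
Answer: 5*I*√416902/156755152 ≈ 2.0595e-5*I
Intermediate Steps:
D(h) = -20 (D(h) = -9 - 11 = -20)
Y(R) = -687*R (Y(R) = -687*(R + 0) = -687*R)
O = -5/376 (O = 5/((-7 - 1*(-20)) - 389) = 5/((-7 + 20) - 389) = 5/(13 - 389) = 5/(-376) = 5*(-1/376) = -5/376 ≈ -0.013298)
O/(√(Y(118) - 335836)) = -5/(376*√(-687*118 - 335836)) = -5/(376*√(-81066 - 335836)) = -5*(-I*√416902/416902)/376 = -(-5)*I*√416902/156755152 = 5*I*√416902/156755152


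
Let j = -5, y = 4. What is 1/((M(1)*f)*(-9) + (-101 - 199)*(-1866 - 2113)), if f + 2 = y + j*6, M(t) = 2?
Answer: 1/1194204 ≈ 8.3738e-7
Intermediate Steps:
f = -28 (f = -2 + (4 - 5*6) = -2 + (4 - 30) = -2 - 26 = -28)
1/((M(1)*f)*(-9) + (-101 - 199)*(-1866 - 2113)) = 1/((2*(-28))*(-9) + (-101 - 199)*(-1866 - 2113)) = 1/(-56*(-9) - 300*(-3979)) = 1/(504 + 1193700) = 1/1194204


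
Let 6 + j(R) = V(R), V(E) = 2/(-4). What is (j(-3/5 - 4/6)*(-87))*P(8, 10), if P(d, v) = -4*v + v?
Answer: -16965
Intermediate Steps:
P(d, v) = -3*v
V(E) = -½ (V(E) = 2*(-¼) = -½)
j(R) = -13/2 (j(R) = -6 - ½ = -13/2)
(j(-3/5 - 4/6)*(-87))*P(8, 10) = (-13/2*(-87))*(-3*10) = (1131/2)*(-30) = -16965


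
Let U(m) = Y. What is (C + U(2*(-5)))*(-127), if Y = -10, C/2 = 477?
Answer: -119888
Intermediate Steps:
C = 954 (C = 2*477 = 954)
U(m) = -10
(C + U(2*(-5)))*(-127) = (954 - 10)*(-127) = 944*(-127) = -119888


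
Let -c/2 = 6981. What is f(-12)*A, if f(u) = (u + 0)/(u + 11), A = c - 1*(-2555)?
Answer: -136884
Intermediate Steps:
c = -13962 (c = -2*6981 = -13962)
A = -11407 (A = -13962 - 1*(-2555) = -13962 + 2555 = -11407)
f(u) = u/(11 + u)
f(-12)*A = -12/(11 - 12)*(-11407) = -12/(-1)*(-11407) = -12*(-1)*(-11407) = 12*(-11407) = -136884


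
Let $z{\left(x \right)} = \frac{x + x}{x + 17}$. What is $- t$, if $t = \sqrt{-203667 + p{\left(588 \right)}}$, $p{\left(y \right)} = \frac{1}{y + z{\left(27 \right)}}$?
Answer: $- \frac{i \sqrt{34224073880937}}{12963} \approx - 451.29 i$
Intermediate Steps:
$z{\left(x \right)} = \frac{2 x}{17 + x}$
$p{\left(y \right)} = \frac{1}{\frac{27}{22} + y}$ ($p{\left(y \right)} = \frac{1}{y + 2 \cdot 27 \frac{1}{17 + 27}} = \frac{1}{y + 2 \cdot 27 \cdot \frac{1}{44}} = \frac{1}{y + \frac{27}{22}} = \frac{1}{\frac{27}{22} + y}$)
$t = \frac{i \sqrt{34224073880937}}{12963}$ ($t = \sqrt{-203667 + \frac{22}{27 + 22 \cdot 588}} = \sqrt{-203667 + \frac{22}{27 + 12936}} = \sqrt{-203667 + \frac{22}{12963}} = \sqrt{- \frac{2640135299}{12963}} = \frac{i \sqrt{34224073880937}}{12963} \approx 451.29 i$)
$- t = - \frac{i \sqrt{34224073880937}}{12963}$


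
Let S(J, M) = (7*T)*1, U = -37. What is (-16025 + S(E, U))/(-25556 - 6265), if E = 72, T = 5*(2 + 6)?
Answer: 15745/31821 ≈ 0.49480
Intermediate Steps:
T = 40 (T = 5*8 = 40)
S(J, M) = 280 (S(J, M) = (7*40)*1 = 280*1 = 280)
(-16025 + S(E, U))/(-25556 - 6265) = (-16025 + 280)/(-25556 - 6265) = -15745/(-31821) = -15745*(-1/31821) = 15745/31821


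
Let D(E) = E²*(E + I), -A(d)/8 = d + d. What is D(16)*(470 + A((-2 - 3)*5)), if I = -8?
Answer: 1781760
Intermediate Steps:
A(d) = -16*d (A(d) = -8*(d + d) = -16*d)
D(E) = E²*(-8 + E) (D(E) = E²*(E - 8) = E²*(-8 + E))
D(16)*(470 + A((-2 - 3)*5)) = (16²*(-8 + 16))*(470 - 16*(-2 - 3)*5) = (256*8)*(470 - (-80)*5) = 2048*(470 - 16*(-25)) = 2048*(470 + 400) = 2048*870 = 1781760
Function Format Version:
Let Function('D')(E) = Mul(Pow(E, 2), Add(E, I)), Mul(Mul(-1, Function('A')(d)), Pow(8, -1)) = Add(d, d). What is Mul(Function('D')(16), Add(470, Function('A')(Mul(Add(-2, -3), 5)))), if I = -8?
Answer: 1781760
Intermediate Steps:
Function('A')(d) = Mul(-16, d) (Function('A')(d) = Mul(-8, Add(d, d)) = Mul(-8, Mul(2, d)) = Mul(-16, d))
Function('D')(E) = Mul(Pow(E, 2), Add(-8, E)) (Function('D')(E) = Mul(Pow(E, 2), Add(E, -8)) = Mul(Pow(E, 2), Add(-8, E)))
Mul(Function('D')(16), Add(470, Function('A')(Mul(Add(-2, -3), 5)))) = Mul(Mul(Pow(16, 2), Add(-8, 16)), Add(470, Mul(-16, Mul(Add(-2, -3), 5)))) = Mul(Mul(256, 8), Add(470, Mul(-16, Mul(-5, 5)))) = Mul(2048, Add(470, Mul(-16, -25))) = Mul(2048, Add(470, 400)) = Mul(2048, 870) = 1781760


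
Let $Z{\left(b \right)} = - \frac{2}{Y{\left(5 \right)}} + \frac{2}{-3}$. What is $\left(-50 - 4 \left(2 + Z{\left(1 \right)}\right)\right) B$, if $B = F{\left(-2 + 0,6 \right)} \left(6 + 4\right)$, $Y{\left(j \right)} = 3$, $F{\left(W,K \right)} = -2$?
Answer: $\frac{3160}{3} \approx 1053.3$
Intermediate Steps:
$Z{\left(b \right)} = - \frac{4}{3}$ ($Z{\left(b \right)} = - \frac{2}{3} + \frac{2}{-3} = \left(-2\right) \frac{1}{3} + 2 \left(- \frac{1}{3}\right) = - \frac{2}{3} - \frac{2}{3} = - \frac{4}{3}$)
$B = -20$ ($B = - 2 \left(6 + 4\right) = \left(-2\right) 10 = -20$)
$\left(-50 - 4 \left(2 + Z{\left(1 \right)}\right)\right) B = \left(-50 - 4 \left(2 - \frac{4}{3}\right)\right) \left(-20\right) = \left(-50 - \frac{8}{3}\right) \left(-20\right) = \left(- \frac{158}{3}\right) \left(-20\right) = \frac{3160}{3}$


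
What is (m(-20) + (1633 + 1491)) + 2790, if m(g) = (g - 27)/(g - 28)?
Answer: 283919/48 ≈ 5915.0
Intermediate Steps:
m(g) = (-27 + g)/(-28 + g)
(m(-20) + (1633 + 1491)) + 2790 = ((-27 - 20)/(-28 - 20) + (1633 + 1491)) + 2790 = (-47/(-48) + 3124) + 2790 = (-1/48*(-47) + 3124) + 2790 = (47/48 + 3124) + 2790 = 149999/48 + 2790 = 283919/48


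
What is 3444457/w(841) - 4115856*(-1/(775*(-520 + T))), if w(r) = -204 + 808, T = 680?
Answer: 13424957657/2340500 ≈ 5735.9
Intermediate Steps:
w(r) = 604
3444457/w(841) - 4115856*(-1/(775*(-520 + T))) = 3444457/604 - 4115856*(-1/(775*(-520 + 680))) = 3444457*(1/604) - 4115856/((-775*160)) = 3444457/604 - 4115856/(-124000) = 3444457/604 - 4115856*(-1/124000) = 3444457/604 + 257241/7750 = 13424957657/2340500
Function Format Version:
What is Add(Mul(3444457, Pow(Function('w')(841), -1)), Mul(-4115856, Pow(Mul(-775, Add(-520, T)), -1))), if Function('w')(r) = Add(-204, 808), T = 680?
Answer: Rational(13424957657, 2340500) ≈ 5735.9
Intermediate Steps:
Function('w')(r) = 604
Add(Mul(3444457, Pow(Function('w')(841), -1)), Mul(-4115856, Pow(Mul(-775, Add(-520, T)), -1))) = Add(Mul(3444457, Pow(604, -1)), Mul(-4115856, Pow(Mul(-775, Add(-520, 680)), -1))) = Add(Mul(3444457, Rational(1, 604)), Mul(-4115856, Pow(Mul(-775, 160), -1))) = Add(Rational(3444457, 604), Mul(-4115856, Pow(-124000, -1))) = Add(Rational(3444457, 604), Mul(-4115856, Rational(-1, 124000))) = Add(Rational(3444457, 604), Rational(257241, 7750)) = Rational(13424957657, 2340500)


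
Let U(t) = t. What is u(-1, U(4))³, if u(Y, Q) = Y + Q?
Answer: 27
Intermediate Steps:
u(Y, Q) = Q + Y
u(-1, U(4))³ = (4 - 1)³ = 3³ = 27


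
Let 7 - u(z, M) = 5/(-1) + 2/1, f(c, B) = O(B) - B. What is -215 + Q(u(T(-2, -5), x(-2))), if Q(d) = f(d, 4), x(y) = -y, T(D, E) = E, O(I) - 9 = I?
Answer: -206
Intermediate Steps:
O(I) = 9 + I
f(c, B) = 9 (f(c, B) = (9 + B) - B = 9)
u(z, M) = 10 (u(z, M) = 7 - (5/(-1) + 2/1) = 7 - (5*(-1) + 2*1) = 7 - (-5 + 2) = 7 - 1*(-3) = 7 + 3 = 10)
Q(d) = 9
-215 + Q(u(T(-2, -5), x(-2))) = -215 + 9 = -206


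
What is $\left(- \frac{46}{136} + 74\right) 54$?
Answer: $\frac{135243}{34} \approx 3977.7$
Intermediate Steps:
$\left(- \frac{46}{136} + 74\right) 54 = \left(\left(-46\right) \frac{1}{136} + 74\right) 54 = \left(- \frac{23}{68} + 74\right) 54 = \frac{5009}{68} \cdot 54 = \frac{135243}{34}$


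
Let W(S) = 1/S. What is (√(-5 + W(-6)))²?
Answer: -31/6 ≈ -5.1667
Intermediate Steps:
(√(-5 + W(-6)))² = (√(-5 + 1/(-6)))² = (√(-5 - ⅙))² = (√(-31/6))² = (I*√186/6)² = -31/6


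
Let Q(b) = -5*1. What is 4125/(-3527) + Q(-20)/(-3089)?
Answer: -12724490/10894903 ≈ -1.1679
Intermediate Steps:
Q(b) = -5
4125/(-3527) + Q(-20)/(-3089) = 4125/(-3527) - 5/(-3089) = 4125*(-1/3527) - 5*(-1/3089) = -4125/3527 + 5/3089 = -12724490/10894903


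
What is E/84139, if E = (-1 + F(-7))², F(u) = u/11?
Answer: 324/10180819 ≈ 3.1825e-5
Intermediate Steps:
F(u) = u/11 (F(u) = u*(1/11) = u/11)
E = 324/121 (E = (-1 + (1/11)*(-7))² = (-1 - 7/11)² = (-18/11)² = 324/121 ≈ 2.6777)
E/84139 = (324/121)/84139 = (324/121)*(1/84139) = 324/10180819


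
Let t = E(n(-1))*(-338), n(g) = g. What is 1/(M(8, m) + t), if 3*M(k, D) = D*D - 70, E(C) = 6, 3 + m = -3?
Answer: -3/6118 ≈ -0.00049036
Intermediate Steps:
m = -6 (m = -3 - 3 = -6)
M(k, D) = -70/3 + D**2/3 (M(k, D) = (D*D - 70)/3 = (D**2 - 70)/3 = (-70 + D**2)/3 = -70/3 + D**2/3)
t = -2028 (t = 6*(-338) = -2028)
1/(M(8, m) + t) = 1/((-70/3 + (1/3)*(-6)**2) - 2028) = 1/((-70/3 + (1/3)*36) - 2028) = 1/((-70/3 + 12) - 2028) = 1/(-34/3 - 2028) = 1/(-6118/3) = -3/6118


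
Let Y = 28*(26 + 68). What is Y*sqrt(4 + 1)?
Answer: 2632*sqrt(5) ≈ 5885.3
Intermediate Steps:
Y = 2632 (Y = 28*94 = 2632)
Y*sqrt(4 + 1) = 2632*sqrt(4 + 1) = 2632*sqrt(5)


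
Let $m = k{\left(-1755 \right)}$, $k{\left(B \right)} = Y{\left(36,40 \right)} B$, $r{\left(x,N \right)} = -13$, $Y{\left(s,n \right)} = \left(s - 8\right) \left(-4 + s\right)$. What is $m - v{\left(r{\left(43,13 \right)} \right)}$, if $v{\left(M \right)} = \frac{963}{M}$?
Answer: $- \frac{20441277}{13} \approx -1.5724 \cdot 10^{6}$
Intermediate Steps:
$Y{\left(s,n \right)} = \left(-8 + s\right) \left(-4 + s\right)$
$k{\left(B \right)} = 896 B$ ($k{\left(B \right)} = \left(32 + 36^{2} - 432\right) B = \left(32 + 1296 - 432\right) B = 896 B$)
$m = -1572480$ ($m = 896 \left(-1755\right) = -1572480$)
$m - v{\left(r{\left(43,13 \right)} \right)} = -1572480 - \frac{963}{-13} = -1572480 - 963 \left(- \frac{1}{13}\right) = -1572480 - - \frac{963}{13} = -1572480 + \frac{963}{13} = - \frac{20441277}{13}$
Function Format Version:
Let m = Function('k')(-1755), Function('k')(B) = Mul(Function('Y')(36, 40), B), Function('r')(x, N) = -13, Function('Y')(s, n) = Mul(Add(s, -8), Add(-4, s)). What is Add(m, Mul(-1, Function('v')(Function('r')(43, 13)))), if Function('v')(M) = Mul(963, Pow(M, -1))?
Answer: Rational(-20441277, 13) ≈ -1.5724e+6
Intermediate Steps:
Function('Y')(s, n) = Mul(Add(-8, s), Add(-4, s))
Function('k')(B) = Mul(896, B) (Function('k')(B) = Mul(Add(32, Pow(36, 2), Mul(-12, 36)), B) = Mul(Add(32, 1296, -432), B) = Mul(896, B))
m = -1572480 (m = Mul(896, -1755) = -1572480)
Add(m, Mul(-1, Function('v')(Function('r')(43, 13)))) = Add(-1572480, Mul(-1, Mul(963, Pow(-13, -1)))) = Add(-1572480, Mul(-1, Mul(963, Rational(-1, 13)))) = Add(-1572480, Mul(-1, Rational(-963, 13))) = Add(-1572480, Rational(963, 13)) = Rational(-20441277, 13)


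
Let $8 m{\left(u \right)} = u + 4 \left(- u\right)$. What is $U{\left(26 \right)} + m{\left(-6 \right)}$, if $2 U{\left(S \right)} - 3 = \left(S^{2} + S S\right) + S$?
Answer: $\frac{2771}{4} \approx 692.75$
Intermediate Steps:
$m{\left(u \right)} = - \frac{3 u}{8}$ ($m{\left(u \right)} = \frac{u + 4 \left(- u\right)}{8} = \frac{u - 4 u}{8} = \frac{\left(-3\right) u}{8} = - \frac{3 u}{8}$)
$U{\left(S \right)} = \frac{3}{2} + S^{2} + \frac{S}{2}$ ($U{\left(S \right)} = \frac{3}{2} + \frac{\left(S^{2} + S S\right) + S}{2} = \frac{3}{2} + \frac{\left(S^{2} + S^{2}\right) + S}{2} = \frac{3}{2} + \frac{2 S^{2} + S}{2} = \frac{3}{2} + \frac{S + 2 S^{2}}{2} = \frac{3}{2} + \left(S^{2} + \frac{S}{2}\right) = \frac{3}{2} + S^{2} + \frac{S}{2}$)
$U{\left(26 \right)} + m{\left(-6 \right)} = \left(\frac{3}{2} + 26^{2} + \frac{1}{2} \cdot 26\right) - - \frac{9}{4} = \left(\frac{3}{2} + 676 + 13\right) + \frac{9}{4} = \frac{1381}{2} + \frac{9}{4} = \frac{2771}{4}$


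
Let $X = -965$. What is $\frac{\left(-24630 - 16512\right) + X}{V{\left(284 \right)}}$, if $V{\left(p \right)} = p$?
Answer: $- \frac{42107}{284} \approx -148.26$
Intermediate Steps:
$\frac{\left(-24630 - 16512\right) + X}{V{\left(284 \right)}} = \frac{\left(-24630 - 16512\right) - 965}{284} = \left(-41142 - 965\right) \frac{1}{284} = \left(-42107\right) \frac{1}{284} = - \frac{42107}{284}$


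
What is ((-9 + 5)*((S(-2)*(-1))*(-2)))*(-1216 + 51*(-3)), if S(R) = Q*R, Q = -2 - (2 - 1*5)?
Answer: -21904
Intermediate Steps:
Q = 1 (Q = -2 - (2 - 5) = -2 - 1*(-3) = -2 + 3 = 1)
S(R) = R (S(R) = 1*R = R)
((-9 + 5)*((S(-2)*(-1))*(-2)))*(-1216 + 51*(-3)) = ((-9 + 5)*(-2*(-1)*(-2)))*(-1216 + 51*(-3)) = (-8*(-2))*(-1216 - 153) = -4*(-4)*(-1369) = 16*(-1369) = -21904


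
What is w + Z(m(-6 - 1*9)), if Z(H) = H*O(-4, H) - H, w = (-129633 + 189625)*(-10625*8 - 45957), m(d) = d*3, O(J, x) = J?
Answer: -7856372119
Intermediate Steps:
m(d) = 3*d
w = -7856372344 (w = 59992*(-85000 - 45957) = 59992*(-130957) = -7856372344)
Z(H) = -5*H (Z(H) = H*(-4) - H = -4*H - H = -5*H)
w + Z(m(-6 - 1*9)) = -7856372344 - 15*(-6 - 1*9) = -7856372344 - 15*(-6 - 9) = -7856372344 - 15*(-15) = -7856372344 - 5*(-45) = -7856372344 + 225 = -7856372119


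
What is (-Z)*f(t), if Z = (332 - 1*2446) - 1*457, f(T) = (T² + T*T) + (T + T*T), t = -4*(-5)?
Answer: 3136620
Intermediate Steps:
t = 20
f(T) = T + 3*T² (f(T) = (T² + T²) + (T + T²) = 2*T² + (T + T²) = T + 3*T²)
Z = -2571 (Z = (332 - 2446) - 457 = -2114 - 457 = -2571)
(-Z)*f(t) = (-1*(-2571))*(20*(1 + 3*20)) = 2571*(20*(1 + 60)) = 2571*(20*61) = 2571*1220 = 3136620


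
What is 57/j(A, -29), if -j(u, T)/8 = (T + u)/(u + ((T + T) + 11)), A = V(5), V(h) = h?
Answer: -399/32 ≈ -12.469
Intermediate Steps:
A = 5
j(u, T) = -8*(T + u)/(11 + u + 2*T) (j(u, T) = -8*(T + u)/(u + ((T + T) + 11)) = -8*(T + u)/(u + (2*T + 11)) = -8*(T + u)/(u + (11 + 2*T)) = -8*(T + u)/(11 + u + 2*T))
57/j(A, -29) = 57/((8*(-1*(-29) - 1*5)/(11 + 5 + 2*(-29)))) = 57/((8*(29 - 5)/(11 + 5 - 58))) = 57/((8*24/(-42))) = 57/((8*(-1/42)*24)) = 57/(-32/7) = 57*(-7/32) = -399/32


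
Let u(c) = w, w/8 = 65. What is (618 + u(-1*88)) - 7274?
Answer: -6136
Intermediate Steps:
w = 520 (w = 8*65 = 520)
u(c) = 520
(618 + u(-1*88)) - 7274 = (618 + 520) - 7274 = 1138 - 7274 = -6136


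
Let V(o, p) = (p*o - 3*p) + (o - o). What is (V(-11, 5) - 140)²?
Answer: 44100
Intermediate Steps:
V(o, p) = -3*p + o*p (V(o, p) = (o*p - 3*p) + 0 = (-3*p + o*p) + 0 = -3*p + o*p)
(V(-11, 5) - 140)² = (5*(-3 - 11) - 140)² = (5*(-14) - 140)² = (-70 - 140)² = (-210)² = 44100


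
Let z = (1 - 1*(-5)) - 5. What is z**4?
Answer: 1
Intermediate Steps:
z = 1 (z = (1 + 5) - 5 = 6 - 5 = 1)
z**4 = 1**4 = 1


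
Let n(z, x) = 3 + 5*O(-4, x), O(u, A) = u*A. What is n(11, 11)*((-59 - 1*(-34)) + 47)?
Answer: -4774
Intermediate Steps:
O(u, A) = A*u
n(z, x) = 3 - 20*x (n(z, x) = 3 + 5*(x*(-4)) = 3 + 5*(-4*x) = 3 - 20*x)
n(11, 11)*((-59 - 1*(-34)) + 47) = (3 - 20*11)*((-59 - 1*(-34)) + 47) = (3 - 220)*((-59 + 34) + 47) = -217*(-25 + 47) = -217*22 = -4774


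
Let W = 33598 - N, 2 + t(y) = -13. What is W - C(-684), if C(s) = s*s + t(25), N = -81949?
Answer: -352294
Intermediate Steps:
t(y) = -15 (t(y) = -2 - 13 = -15)
C(s) = -15 + s**2 (C(s) = s*s - 15 = s**2 - 15 = -15 + s**2)
W = 115547 (W = 33598 - 1*(-81949) = 33598 + 81949 = 115547)
W - C(-684) = 115547 - (-15 + (-684)**2) = 115547 - (-15 + 467856) = 115547 - 1*467841 = 115547 - 467841 = -352294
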